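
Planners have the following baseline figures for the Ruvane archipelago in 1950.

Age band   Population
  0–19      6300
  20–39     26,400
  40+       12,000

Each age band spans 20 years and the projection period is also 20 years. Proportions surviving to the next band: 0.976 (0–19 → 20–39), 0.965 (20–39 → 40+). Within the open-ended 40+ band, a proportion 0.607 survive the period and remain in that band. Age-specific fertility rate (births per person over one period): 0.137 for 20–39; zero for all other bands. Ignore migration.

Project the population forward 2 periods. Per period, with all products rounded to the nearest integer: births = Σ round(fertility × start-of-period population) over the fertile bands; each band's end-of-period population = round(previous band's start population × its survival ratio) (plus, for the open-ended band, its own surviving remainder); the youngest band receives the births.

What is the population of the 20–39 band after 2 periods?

Call the groups 1 to 3, youngest first.
[period 1]
Births: 26400 * 0.137 = 3617
Group 2: 6300 * 0.976 = 6149
Group 3: 26400 * 0.965 + 12000 * 0.607 = 25476 + 7284 = 32760
Population now: 0–19=3617, 20–39=6149, 40+=32760
[period 2]
Births: 6149 * 0.137 = 842
Group 2: 3617 * 0.976 = 3530
Group 3: 6149 * 0.965 + 32760 * 0.607 = 5934 + 19885 = 25819
Population now: 0–19=842, 20–39=3530, 40+=25819

3530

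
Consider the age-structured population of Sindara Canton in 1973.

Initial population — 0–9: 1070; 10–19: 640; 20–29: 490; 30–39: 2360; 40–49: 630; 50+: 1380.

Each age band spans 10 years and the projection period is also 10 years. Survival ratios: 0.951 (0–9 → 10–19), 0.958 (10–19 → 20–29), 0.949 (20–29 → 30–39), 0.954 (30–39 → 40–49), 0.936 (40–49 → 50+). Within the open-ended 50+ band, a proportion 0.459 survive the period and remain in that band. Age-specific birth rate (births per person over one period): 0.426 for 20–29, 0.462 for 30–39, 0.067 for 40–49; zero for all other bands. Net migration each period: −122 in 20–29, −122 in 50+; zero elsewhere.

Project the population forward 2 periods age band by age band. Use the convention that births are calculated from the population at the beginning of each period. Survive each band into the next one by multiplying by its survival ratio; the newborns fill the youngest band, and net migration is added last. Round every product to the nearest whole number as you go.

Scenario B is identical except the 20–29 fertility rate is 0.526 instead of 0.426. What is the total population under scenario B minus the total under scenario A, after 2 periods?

[period 1]
Births: 490 × 0.426 = 209, 2360 × 0.462 = 1090, 630 × 0.067 = 42 → total 1341
10–19: 1070 × 0.951 = 1018
20–29: 640 × 0.958 = 613
30–39: 490 × 0.949 = 465
40–49: 2360 × 0.954 = 2251
50+: 630 × 0.936 + 1380 × 0.459 = 590 + 633 = 1223
Net migration: 20–29 − 122 → 491; 50+ − 122 → 1101
→ [1341, 1018, 491, 465, 2251, 1101]
[period 2]
Births: 491 × 0.426 = 209, 465 × 0.462 = 215, 2251 × 0.067 = 151 → total 575
10–19: 1341 × 0.951 = 1275
20–29: 1018 × 0.958 = 975
30–39: 491 × 0.949 = 466
40–49: 465 × 0.954 = 444
50+: 2251 × 0.936 + 1101 × 0.459 = 2107 + 505 = 2612
Net migration: 20–29 − 122 → 853; 50+ − 122 → 2490
→ [575, 1275, 853, 466, 444, 2490]
Scenario A total after 2 periods: 6103
Scenario B projection —
[period 1]
Births: 490 × 0.526 = 258, 2360 × 0.462 = 1090, 630 × 0.067 = 42 → total 1390
10–19: 1070 × 0.951 = 1018
20–29: 640 × 0.958 = 613
30–39: 490 × 0.949 = 465
40–49: 2360 × 0.954 = 2251
50+: 630 × 0.936 + 1380 × 0.459 = 590 + 633 = 1223
Net migration: 20–29 − 122 → 491; 50+ − 122 → 1101
→ [1390, 1018, 491, 465, 2251, 1101]
[period 2]
Births: 491 × 0.526 = 258, 465 × 0.462 = 215, 2251 × 0.067 = 151 → total 624
10–19: 1390 × 0.951 = 1322
20–29: 1018 × 0.958 = 975
30–39: 491 × 0.949 = 466
40–49: 465 × 0.954 = 444
50+: 2251 × 0.936 + 1101 × 0.459 = 2107 + 505 = 2612
Net migration: 20–29 − 122 → 853; 50+ − 122 → 2490
→ [624, 1322, 853, 466, 444, 2490]
Scenario B total after 2 periods: 6199
Difference B − A = 6199 − 6103 = 96

96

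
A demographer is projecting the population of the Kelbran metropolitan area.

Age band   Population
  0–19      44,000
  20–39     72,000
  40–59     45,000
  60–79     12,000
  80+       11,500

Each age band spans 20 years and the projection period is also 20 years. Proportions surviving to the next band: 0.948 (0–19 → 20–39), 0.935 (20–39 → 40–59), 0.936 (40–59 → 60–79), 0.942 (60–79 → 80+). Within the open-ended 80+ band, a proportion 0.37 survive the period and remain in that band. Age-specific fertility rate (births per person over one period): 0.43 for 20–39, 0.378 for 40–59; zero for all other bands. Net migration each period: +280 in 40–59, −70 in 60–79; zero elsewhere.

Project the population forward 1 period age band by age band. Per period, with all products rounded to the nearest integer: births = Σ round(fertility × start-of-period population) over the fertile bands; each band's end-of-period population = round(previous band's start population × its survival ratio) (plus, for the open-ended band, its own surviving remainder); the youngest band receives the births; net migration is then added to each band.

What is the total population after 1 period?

Call the groups 1 to 5, youngest first.
Period 1:
Births: 72000 × 0.43 = 30960 ; 45000 × 0.378 = 17010 → total 47970
Group 2: 44000 × 0.948 = 41712
Group 3: 72000 × 0.935 = 67320
Group 4: 45000 × 0.936 = 42120
Group 5: 12000 × 0.942 + 11500 × 0.37 = 11304 + 4255 = 15559
Net migration: Group 3 + 280 → 67600; Group 4 − 70 → 42050
Giving 47970 / 41712 / 67600 / 42050 / 15559.
Total after period 1: 47970 + 41712 + 67600 + 42050 + 15559 = 214891

214891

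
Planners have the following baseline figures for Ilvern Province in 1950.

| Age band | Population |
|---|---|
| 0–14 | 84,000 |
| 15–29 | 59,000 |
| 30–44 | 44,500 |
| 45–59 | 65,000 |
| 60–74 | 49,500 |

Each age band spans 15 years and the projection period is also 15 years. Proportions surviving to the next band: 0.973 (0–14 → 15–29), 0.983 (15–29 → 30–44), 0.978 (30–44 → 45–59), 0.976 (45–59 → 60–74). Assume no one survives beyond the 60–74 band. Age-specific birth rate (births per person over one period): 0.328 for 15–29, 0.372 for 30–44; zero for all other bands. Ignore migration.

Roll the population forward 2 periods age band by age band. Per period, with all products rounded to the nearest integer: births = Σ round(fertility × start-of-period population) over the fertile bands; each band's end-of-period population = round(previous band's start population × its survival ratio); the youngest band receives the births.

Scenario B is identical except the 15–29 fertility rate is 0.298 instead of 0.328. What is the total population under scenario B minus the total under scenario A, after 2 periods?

-4175

[period 1]
Births: 59000 × 0.328 = 19352 ; 44500 × 0.372 = 16554 → total 35906
15–29: 84000 × 0.973 = 81732
30–44: 59000 × 0.983 = 57997
45–59: 44500 × 0.978 = 43521
60–74: 65000 × 0.976 = 63440
End of period: [35906, 81732, 57997, 43521, 63440]
[period 2]
Births: 81732 × 0.328 = 26808 ; 57997 × 0.372 = 21575 → total 48383
15–29: 35906 × 0.973 = 34937
30–44: 81732 × 0.983 = 80343
45–59: 57997 × 0.978 = 56721
60–74: 43521 × 0.976 = 42476
End of period: [48383, 34937, 80343, 56721, 42476]
Scenario A total after 2 periods: 262860
Scenario B projection —
[period 1]
Births: 59000 × 0.298 = 17582 ; 44500 × 0.372 = 16554 → total 34136
15–29: 84000 × 0.973 = 81732
30–44: 59000 × 0.983 = 57997
45–59: 44500 × 0.978 = 43521
60–74: 65000 × 0.976 = 63440
End of period: [34136, 81732, 57997, 43521, 63440]
[period 2]
Births: 81732 × 0.298 = 24356 ; 57997 × 0.372 = 21575 → total 45931
15–29: 34136 × 0.973 = 33214
30–44: 81732 × 0.983 = 80343
45–59: 57997 × 0.978 = 56721
60–74: 43521 × 0.976 = 42476
End of period: [45931, 33214, 80343, 56721, 42476]
Scenario B total after 2 periods: 258685
Difference B − A = 258685 − 262860 = -4175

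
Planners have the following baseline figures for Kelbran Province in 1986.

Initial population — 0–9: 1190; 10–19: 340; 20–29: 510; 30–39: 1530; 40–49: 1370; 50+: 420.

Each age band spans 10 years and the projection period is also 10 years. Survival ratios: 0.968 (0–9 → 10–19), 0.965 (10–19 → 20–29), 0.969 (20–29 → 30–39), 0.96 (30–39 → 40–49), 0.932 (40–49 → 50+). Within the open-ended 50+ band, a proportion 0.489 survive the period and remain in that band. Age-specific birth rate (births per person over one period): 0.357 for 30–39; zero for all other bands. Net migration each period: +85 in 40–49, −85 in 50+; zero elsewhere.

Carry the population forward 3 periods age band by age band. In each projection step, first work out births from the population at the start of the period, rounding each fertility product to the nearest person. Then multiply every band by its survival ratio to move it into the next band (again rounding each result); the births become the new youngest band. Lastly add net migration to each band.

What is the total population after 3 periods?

[period 1]
Births: 1530 × 0.357 = 546
10–19: 1190 × 0.968 = 1152
20–29: 340 × 0.965 = 328
30–39: 510 × 0.969 = 494
40–49: 1530 × 0.96 = 1469
50+: 1370 × 0.932 + 420 × 0.489 = 1277 + 205 = 1482
Net migration: 40–49 + 85 → 1554; 50+ − 85 → 1397
Giving 546 / 1152 / 328 / 494 / 1554 / 1397.
[period 2]
Births: 494 × 0.357 = 176
10–19: 546 × 0.968 = 529
20–29: 1152 × 0.965 = 1112
30–39: 328 × 0.969 = 318
40–49: 494 × 0.96 = 474
50+: 1554 × 0.932 + 1397 × 0.489 = 1448 + 683 = 2131
Net migration: 40–49 + 85 → 559; 50+ − 85 → 2046
Giving 176 / 529 / 1112 / 318 / 559 / 2046.
[period 3]
Births: 318 × 0.357 = 114
10–19: 176 × 0.968 = 170
20–29: 529 × 0.965 = 510
30–39: 1112 × 0.969 = 1078
40–49: 318 × 0.96 = 305
50+: 559 × 0.932 + 2046 × 0.489 = 521 + 1000 = 1521
Net migration: 40–49 + 85 → 390; 50+ − 85 → 1436
Giving 114 / 170 / 510 / 1078 / 390 / 1436.
Total after period 3: 114 + 170 + 510 + 1078 + 390 + 1436 = 3698

3698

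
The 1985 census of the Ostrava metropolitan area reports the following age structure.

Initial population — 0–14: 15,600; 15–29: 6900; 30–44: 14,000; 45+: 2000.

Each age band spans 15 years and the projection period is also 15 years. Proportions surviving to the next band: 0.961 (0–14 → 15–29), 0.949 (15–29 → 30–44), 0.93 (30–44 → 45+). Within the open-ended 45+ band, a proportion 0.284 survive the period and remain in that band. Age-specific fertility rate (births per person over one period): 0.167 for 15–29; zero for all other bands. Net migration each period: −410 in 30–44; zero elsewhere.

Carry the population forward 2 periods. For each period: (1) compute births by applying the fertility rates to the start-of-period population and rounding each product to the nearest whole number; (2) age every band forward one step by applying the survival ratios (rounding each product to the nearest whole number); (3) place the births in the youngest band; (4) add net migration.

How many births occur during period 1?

Period 1.
Births: 6900 × 0.167 = 1152
15–29: 15600 × 0.961 = 14992
30–44: 6900 × 0.949 = 6548
45+: 14000 × 0.93 + 2000 × 0.284 = 13020 + 568 = 13588
Net migration: 30–44 − 410 → 6138
→ [1152, 14992, 6138, 13588]

1152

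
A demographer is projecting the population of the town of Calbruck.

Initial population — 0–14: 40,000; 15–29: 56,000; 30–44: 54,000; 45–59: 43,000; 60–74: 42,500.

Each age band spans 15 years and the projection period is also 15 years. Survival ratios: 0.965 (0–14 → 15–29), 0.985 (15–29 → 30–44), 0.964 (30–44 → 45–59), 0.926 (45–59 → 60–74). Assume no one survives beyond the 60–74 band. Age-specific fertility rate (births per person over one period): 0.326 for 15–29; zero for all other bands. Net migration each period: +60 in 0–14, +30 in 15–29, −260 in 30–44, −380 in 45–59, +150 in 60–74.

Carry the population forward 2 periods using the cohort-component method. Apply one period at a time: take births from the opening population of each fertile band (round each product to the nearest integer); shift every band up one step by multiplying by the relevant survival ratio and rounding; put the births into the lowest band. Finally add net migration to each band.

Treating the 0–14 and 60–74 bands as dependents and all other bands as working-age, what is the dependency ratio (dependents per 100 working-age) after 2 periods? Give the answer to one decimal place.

56.1

After projecting period 1:
Births: 56000 * 0.326 = 18256
15–29: 40000 * 0.965 = 38600
30–44: 56000 * 0.985 = 55160
45–59: 54000 * 0.964 = 52056
60–74: 43000 * 0.926 = 39818
Net migration: 0–14 + 60 → 18316; 15–29 + 30 → 38630; 30–44 − 260 → 54900; 45–59 − 380 → 51676; 60–74 + 150 → 39968
End of period: [18316, 38630, 54900, 51676, 39968]
After projecting period 2:
Births: 38630 * 0.326 = 12593
15–29: 18316 * 0.965 = 17675
30–44: 38630 * 0.985 = 38051
45–59: 54900 * 0.964 = 52924
60–74: 51676 * 0.926 = 47852
Net migration: 0–14 + 60 → 12653; 15–29 + 30 → 17705; 30–44 − 260 → 37791; 45–59 − 380 → 52544; 60–74 + 150 → 48002
End of period: [12653, 17705, 37791, 52544, 48002]
Dependents (band 0–14 + band 60–74) = 12653 + 48002 = 60655; working-age = 108040; ratio = 60655/108040 × 100 = 56.1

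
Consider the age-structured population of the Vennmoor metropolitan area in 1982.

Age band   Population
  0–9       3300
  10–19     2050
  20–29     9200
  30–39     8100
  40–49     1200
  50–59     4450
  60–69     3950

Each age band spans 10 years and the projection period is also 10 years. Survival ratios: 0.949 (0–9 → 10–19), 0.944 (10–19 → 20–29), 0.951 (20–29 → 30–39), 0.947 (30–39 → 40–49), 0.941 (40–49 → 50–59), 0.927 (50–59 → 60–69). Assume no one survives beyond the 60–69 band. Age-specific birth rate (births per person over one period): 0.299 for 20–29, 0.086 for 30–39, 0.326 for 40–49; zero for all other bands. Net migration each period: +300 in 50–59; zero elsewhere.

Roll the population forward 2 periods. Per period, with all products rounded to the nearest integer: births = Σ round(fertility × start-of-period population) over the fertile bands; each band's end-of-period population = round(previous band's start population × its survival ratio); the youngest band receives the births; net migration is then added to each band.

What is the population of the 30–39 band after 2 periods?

1840

(Groups numbered youngest = 1 to oldest = 7.)
Period 1:
Births: 9200 × 0.299 = 2751 ; 8100 × 0.086 = 697 ; 1200 × 0.326 = 391 → total 3839
Group 2: 3300 × 0.949 = 3132
Group 3: 2050 × 0.944 = 1935
Group 4: 9200 × 0.951 = 8749
Group 5: 8100 × 0.947 = 7671
Group 6: 1200 × 0.941 = 1129
Group 7: 4450 × 0.927 = 4125
Net migration: Group 6 + 300 → 1429
Population now: 0–9=3839, 10–19=3132, 20–29=1935, 30–39=8749, 40–49=7671, 50–59=1429, 60–69=4125
Period 2:
Births: 1935 × 0.299 = 579 ; 8749 × 0.086 = 752 ; 7671 × 0.326 = 2501 → total 3832
Group 2: 3839 × 0.949 = 3643
Group 3: 3132 × 0.944 = 2957
Group 4: 1935 × 0.951 = 1840
Group 5: 8749 × 0.947 = 8285
Group 6: 7671 × 0.941 = 7218
Group 7: 1429 × 0.927 = 1325
Net migration: Group 6 + 300 → 7518
Population now: 0–9=3832, 10–19=3643, 20–29=2957, 30–39=1840, 40–49=8285, 50–59=7518, 60–69=1325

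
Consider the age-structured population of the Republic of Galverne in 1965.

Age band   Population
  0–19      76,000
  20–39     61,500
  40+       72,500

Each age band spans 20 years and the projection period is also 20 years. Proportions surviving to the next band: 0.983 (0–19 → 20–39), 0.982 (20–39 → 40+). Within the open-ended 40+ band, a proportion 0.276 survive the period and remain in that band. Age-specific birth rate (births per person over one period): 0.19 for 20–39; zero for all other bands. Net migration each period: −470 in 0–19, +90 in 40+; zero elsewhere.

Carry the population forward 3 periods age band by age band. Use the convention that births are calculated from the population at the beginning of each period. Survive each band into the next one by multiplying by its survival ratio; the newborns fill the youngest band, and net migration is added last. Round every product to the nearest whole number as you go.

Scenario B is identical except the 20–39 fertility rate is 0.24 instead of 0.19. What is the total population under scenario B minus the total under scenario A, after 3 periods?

Period 1:
Births: 61500 × 0.19 = 11685
20–39: 76000 × 0.983 = 74708
40+: 61500 × 0.982 + 72500 × 0.276 = 60393 + 20010 = 80403
Net migration: 0–19 − 470 → 11215; 40+ + 90 → 80493
→ [11215, 74708, 80493]
Period 2:
Births: 74708 × 0.19 = 14195
20–39: 11215 × 0.983 = 11024
40+: 74708 × 0.982 + 80493 × 0.276 = 73363 + 22216 = 95579
Net migration: 0–19 − 470 → 13725; 40+ + 90 → 95669
→ [13725, 11024, 95669]
Period 3:
Births: 11024 × 0.19 = 2095
20–39: 13725 × 0.983 = 13492
40+: 11024 × 0.982 + 95669 × 0.276 = 10826 + 26405 = 37231
Net migration: 0–19 − 470 → 1625; 40+ + 90 → 37321
→ [1625, 13492, 37321]
Scenario A total after 3 periods: 52438
Scenario B projection —
Period 1:
Births: 61500 × 0.24 = 14760
20–39: 76000 × 0.983 = 74708
40+: 61500 × 0.982 + 72500 × 0.276 = 60393 + 20010 = 80403
Net migration: 0–19 − 470 → 14290; 40+ + 90 → 80493
→ [14290, 74708, 80493]
Period 2:
Births: 74708 × 0.24 = 17930
20–39: 14290 × 0.983 = 14047
40+: 74708 × 0.982 + 80493 × 0.276 = 73363 + 22216 = 95579
Net migration: 0–19 − 470 → 17460; 40+ + 90 → 95669
→ [17460, 14047, 95669]
Period 3:
Births: 14047 × 0.24 = 3371
20–39: 17460 × 0.983 = 17163
40+: 14047 × 0.982 + 95669 × 0.276 = 13794 + 26405 = 40199
Net migration: 0–19 − 470 → 2901; 40+ + 90 → 40289
→ [2901, 17163, 40289]
Scenario B total after 3 periods: 60353
Difference B − A = 60353 − 52438 = 7915

7915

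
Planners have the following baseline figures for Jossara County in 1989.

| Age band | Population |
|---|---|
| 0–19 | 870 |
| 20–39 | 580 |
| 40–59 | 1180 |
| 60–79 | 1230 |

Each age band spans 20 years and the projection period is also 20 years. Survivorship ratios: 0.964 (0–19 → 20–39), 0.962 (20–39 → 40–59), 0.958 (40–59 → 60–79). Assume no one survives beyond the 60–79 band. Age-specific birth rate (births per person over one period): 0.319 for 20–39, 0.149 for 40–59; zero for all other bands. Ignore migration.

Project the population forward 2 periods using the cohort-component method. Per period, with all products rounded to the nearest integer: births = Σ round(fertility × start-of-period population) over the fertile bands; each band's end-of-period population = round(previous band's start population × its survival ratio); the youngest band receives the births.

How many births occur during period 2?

Period 1:
Births: 580 * 0.319 = 185  |  1180 * 0.149 = 176 ⇒ total 361
20–39: 870 * 0.964 = 839
40–59: 580 * 0.962 = 558
60–79: 1180 * 0.958 = 1130
→ [361, 839, 558, 1130]
Period 2:
Births: 839 * 0.319 = 268  |  558 * 0.149 = 83 ⇒ total 351
20–39: 361 * 0.964 = 348
40–59: 839 * 0.962 = 807
60–79: 558 * 0.958 = 535
→ [351, 348, 807, 535]

351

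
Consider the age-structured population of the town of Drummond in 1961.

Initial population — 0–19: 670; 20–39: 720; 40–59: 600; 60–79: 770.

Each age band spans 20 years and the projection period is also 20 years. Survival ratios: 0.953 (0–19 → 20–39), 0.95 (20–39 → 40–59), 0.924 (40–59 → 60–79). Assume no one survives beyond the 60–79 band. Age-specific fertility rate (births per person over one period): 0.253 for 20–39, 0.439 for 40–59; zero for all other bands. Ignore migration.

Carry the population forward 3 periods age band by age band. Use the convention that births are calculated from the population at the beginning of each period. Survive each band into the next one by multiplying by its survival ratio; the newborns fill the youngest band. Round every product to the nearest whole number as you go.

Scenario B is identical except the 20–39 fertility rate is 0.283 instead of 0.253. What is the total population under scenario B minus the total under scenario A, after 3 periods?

57

— Period 1 —
Births: 720 × 0.253 = 182, 600 × 0.439 = 263 → 445
20–39: 670 × 0.953 = 639
40–59: 720 × 0.95 = 684
60–79: 600 × 0.924 = 554
Giving 445 / 639 / 684 / 554.
— Period 2 —
Births: 639 × 0.253 = 162, 684 × 0.439 = 300 → 462
20–39: 445 × 0.953 = 424
40–59: 639 × 0.95 = 607
60–79: 684 × 0.924 = 632
Giving 462 / 424 / 607 / 632.
— Period 3 —
Births: 424 × 0.253 = 107, 607 × 0.439 = 266 → 373
20–39: 462 × 0.953 = 440
40–59: 424 × 0.95 = 403
60–79: 607 × 0.924 = 561
Giving 373 / 440 / 403 / 561.
Scenario A total after 3 periods: 1777
Scenario B projection —
— Period 1 —
Births: 720 × 0.283 = 204, 600 × 0.439 = 263 → 467
20–39: 670 × 0.953 = 639
40–59: 720 × 0.95 = 684
60–79: 600 × 0.924 = 554
Giving 467 / 639 / 684 / 554.
— Period 2 —
Births: 639 × 0.283 = 181, 684 × 0.439 = 300 → 481
20–39: 467 × 0.953 = 445
40–59: 639 × 0.95 = 607
60–79: 684 × 0.924 = 632
Giving 481 / 445 / 607 / 632.
— Period 3 —
Births: 445 × 0.283 = 126, 607 × 0.439 = 266 → 392
20–39: 481 × 0.953 = 458
40–59: 445 × 0.95 = 423
60–79: 607 × 0.924 = 561
Giving 392 / 458 / 423 / 561.
Scenario B total after 3 periods: 1834
Difference B − A = 1834 − 1777 = 57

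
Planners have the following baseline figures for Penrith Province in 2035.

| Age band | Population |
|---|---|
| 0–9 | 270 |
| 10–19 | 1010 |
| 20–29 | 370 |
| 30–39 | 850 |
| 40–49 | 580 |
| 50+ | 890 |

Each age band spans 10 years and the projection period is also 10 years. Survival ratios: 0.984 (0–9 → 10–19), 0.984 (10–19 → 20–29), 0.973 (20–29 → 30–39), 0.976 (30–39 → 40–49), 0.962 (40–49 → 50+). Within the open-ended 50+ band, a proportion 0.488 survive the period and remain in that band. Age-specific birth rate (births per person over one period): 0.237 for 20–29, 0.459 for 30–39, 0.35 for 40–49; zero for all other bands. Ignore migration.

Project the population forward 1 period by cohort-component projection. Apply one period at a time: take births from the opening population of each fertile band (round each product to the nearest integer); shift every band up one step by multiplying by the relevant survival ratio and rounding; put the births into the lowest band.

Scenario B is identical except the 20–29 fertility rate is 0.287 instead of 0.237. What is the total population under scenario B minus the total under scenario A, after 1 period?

Period 1:
Births: 370 × 0.237 = 88 ; 850 × 0.459 = 390 ; 580 × 0.35 = 203 ⇒ total 681
10–19: 270 × 0.984 = 266
20–29: 1010 × 0.984 = 994
30–39: 370 × 0.973 = 360
40–49: 850 × 0.976 = 830
50+: 580 × 0.962 + 890 × 0.488 = 558 + 434 = 992
Giving 681 / 266 / 994 / 360 / 830 / 992.
Scenario A total after 1 period: 4123
Scenario B projection —
Period 1:
Births: 370 × 0.287 = 106 ; 850 × 0.459 = 390 ; 580 × 0.35 = 203 ⇒ total 699
10–19: 270 × 0.984 = 266
20–29: 1010 × 0.984 = 994
30–39: 370 × 0.973 = 360
40–49: 850 × 0.976 = 830
50+: 580 × 0.962 + 890 × 0.488 = 558 + 434 = 992
Giving 699 / 266 / 994 / 360 / 830 / 992.
Scenario B total after 1 period: 4141
Difference B − A = 4141 − 4123 = 18

18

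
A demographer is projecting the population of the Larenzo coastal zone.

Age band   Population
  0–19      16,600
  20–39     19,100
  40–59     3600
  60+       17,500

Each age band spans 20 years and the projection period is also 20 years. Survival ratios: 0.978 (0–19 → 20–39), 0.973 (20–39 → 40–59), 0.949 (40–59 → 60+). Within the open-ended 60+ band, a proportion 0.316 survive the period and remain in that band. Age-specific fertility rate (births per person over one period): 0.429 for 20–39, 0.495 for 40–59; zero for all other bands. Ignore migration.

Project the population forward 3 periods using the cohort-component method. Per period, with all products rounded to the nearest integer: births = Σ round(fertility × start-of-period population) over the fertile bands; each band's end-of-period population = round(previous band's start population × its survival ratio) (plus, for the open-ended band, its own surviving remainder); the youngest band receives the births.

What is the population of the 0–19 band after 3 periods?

12006

Numbering the bands 1..4 from youngest to oldest:
— Period 1 —
Births: 19100 × 0.429 = 8194  |  3600 × 0.495 = 1782 → total 9976
Band 2: 16600 × 0.978 = 16235
Band 3: 19100 × 0.973 = 18584
Band 4: 3600 × 0.949 + 17500 × 0.316 = 3416 + 5530 = 8946
→ [9976, 16235, 18584, 8946]
— Period 2 —
Births: 16235 × 0.429 = 6965  |  18584 × 0.495 = 9199 → total 16164
Band 2: 9976 × 0.978 = 9757
Band 3: 16235 × 0.973 = 15797
Band 4: 18584 × 0.949 + 8946 × 0.316 = 17636 + 2827 = 20463
→ [16164, 9757, 15797, 20463]
— Period 3 —
Births: 9757 × 0.429 = 4186  |  15797 × 0.495 = 7820 → total 12006
Band 2: 16164 × 0.978 = 15808
Band 3: 9757 × 0.973 = 9494
Band 4: 15797 × 0.949 + 20463 × 0.316 = 14991 + 6466 = 21457
→ [12006, 15808, 9494, 21457]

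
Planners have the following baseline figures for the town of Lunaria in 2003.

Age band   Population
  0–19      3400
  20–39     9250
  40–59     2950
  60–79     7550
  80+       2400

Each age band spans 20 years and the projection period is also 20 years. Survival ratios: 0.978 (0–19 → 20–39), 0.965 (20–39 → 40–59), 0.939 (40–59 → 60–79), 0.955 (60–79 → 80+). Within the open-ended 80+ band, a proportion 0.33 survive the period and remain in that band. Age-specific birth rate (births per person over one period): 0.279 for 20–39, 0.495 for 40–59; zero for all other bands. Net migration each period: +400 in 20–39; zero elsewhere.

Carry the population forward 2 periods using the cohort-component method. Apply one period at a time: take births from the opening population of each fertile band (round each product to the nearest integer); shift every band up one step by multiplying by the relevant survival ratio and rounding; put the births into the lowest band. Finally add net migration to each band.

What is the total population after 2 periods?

27072

Period 1:
Births: 9250 × 0.279 = 2581, 2950 × 0.495 = 1460 → total 4041
20–39: 3400 × 0.978 = 3325
40–59: 9250 × 0.965 = 8926
60–79: 2950 × 0.939 = 2770
80+: 7550 × 0.955 + 2400 × 0.33 = 7210 + 792 = 8002
Net migration: 20–39 + 400 → 3725
End of period: [4041, 3725, 8926, 2770, 8002]
Period 2:
Births: 3725 × 0.279 = 1039, 8926 × 0.495 = 4418 → total 5457
20–39: 4041 × 0.978 = 3952
40–59: 3725 × 0.965 = 3595
60–79: 8926 × 0.939 = 8382
80+: 2770 × 0.955 + 8002 × 0.33 = 2645 + 2641 = 5286
Net migration: 20–39 + 400 → 4352
End of period: [5457, 4352, 3595, 8382, 5286]
Total after period 2: 5457 + 4352 + 3595 + 8382 + 5286 = 27072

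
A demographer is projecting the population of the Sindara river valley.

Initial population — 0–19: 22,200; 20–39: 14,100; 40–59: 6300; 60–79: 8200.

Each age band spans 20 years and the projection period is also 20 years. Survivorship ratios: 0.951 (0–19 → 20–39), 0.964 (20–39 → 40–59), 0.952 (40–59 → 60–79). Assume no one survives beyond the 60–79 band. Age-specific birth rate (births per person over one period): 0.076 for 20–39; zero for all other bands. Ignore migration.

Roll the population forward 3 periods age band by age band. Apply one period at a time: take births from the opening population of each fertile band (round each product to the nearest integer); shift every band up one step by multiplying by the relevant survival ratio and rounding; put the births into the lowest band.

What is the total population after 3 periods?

21960

(Groups numbered youngest = 1 to oldest = 4.)
Period 1.
Births: 14100 * 0.076 = 1072
Group 2: 22200 * 0.951 = 21112
Group 3: 14100 * 0.964 = 13592
Group 4: 6300 * 0.952 = 5998
→ [1072, 21112, 13592, 5998]
Period 2.
Births: 21112 * 0.076 = 1605
Group 2: 1072 * 0.951 = 1019
Group 3: 21112 * 0.964 = 20352
Group 4: 13592 * 0.952 = 12940
→ [1605, 1019, 20352, 12940]
Period 3.
Births: 1019 * 0.076 = 77
Group 2: 1605 * 0.951 = 1526
Group 3: 1019 * 0.964 = 982
Group 4: 20352 * 0.952 = 19375
→ [77, 1526, 982, 19375]
Total after period 3: 77 + 1526 + 982 + 19375 = 21960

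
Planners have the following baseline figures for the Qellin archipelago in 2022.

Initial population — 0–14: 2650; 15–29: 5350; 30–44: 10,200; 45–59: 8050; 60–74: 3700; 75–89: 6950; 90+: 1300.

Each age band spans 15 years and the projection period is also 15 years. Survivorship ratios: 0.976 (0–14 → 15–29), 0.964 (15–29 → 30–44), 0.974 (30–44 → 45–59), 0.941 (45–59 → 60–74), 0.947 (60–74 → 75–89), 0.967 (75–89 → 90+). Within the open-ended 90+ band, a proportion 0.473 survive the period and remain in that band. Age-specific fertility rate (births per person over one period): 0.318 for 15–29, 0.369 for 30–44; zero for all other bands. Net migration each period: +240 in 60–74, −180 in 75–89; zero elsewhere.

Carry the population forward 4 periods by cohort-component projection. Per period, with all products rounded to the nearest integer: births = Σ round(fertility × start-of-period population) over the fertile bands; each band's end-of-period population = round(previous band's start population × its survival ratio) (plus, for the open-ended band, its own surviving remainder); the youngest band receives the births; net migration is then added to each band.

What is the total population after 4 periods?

Call the bands 1 to 7, youngest first.
— Period 1 —
Births: 5350 × 0.318 = 1701 ; 10200 × 0.369 = 3764 — total 5465
Band 2: 2650 × 0.976 = 2586
Band 3: 5350 × 0.964 = 5157
Band 4: 10200 × 0.974 = 9935
Band 5: 8050 × 0.941 = 7575
Band 6: 3700 × 0.947 = 3504
Band 7: 6950 × 0.967 + 1300 × 0.473 = 6721 + 615 = 7336
Net migration: Band 5 + 240 → 7815; Band 6 − 180 → 3324
End of period: [5465, 2586, 5157, 9935, 7815, 3324, 7336]
— Period 2 —
Births: 2586 × 0.318 = 822 ; 5157 × 0.369 = 1903 — total 2725
Band 2: 5465 × 0.976 = 5334
Band 3: 2586 × 0.964 = 2493
Band 4: 5157 × 0.974 = 5023
Band 5: 9935 × 0.941 = 9349
Band 6: 7815 × 0.947 = 7401
Band 7: 3324 × 0.967 + 7336 × 0.473 = 3214 + 3470 = 6684
Net migration: Band 5 + 240 → 9589; Band 6 − 180 → 7221
End of period: [2725, 5334, 2493, 5023, 9589, 7221, 6684]
— Period 3 —
Births: 5334 × 0.318 = 1696 ; 2493 × 0.369 = 920 — total 2616
Band 2: 2725 × 0.976 = 2660
Band 3: 5334 × 0.964 = 5142
Band 4: 2493 × 0.974 = 2428
Band 5: 5023 × 0.941 = 4727
Band 6: 9589 × 0.947 = 9081
Band 7: 7221 × 0.967 + 6684 × 0.473 = 6983 + 3162 = 10145
Net migration: Band 5 + 240 → 4967; Band 6 − 180 → 8901
End of period: [2616, 2660, 5142, 2428, 4967, 8901, 10145]
— Period 4 —
Births: 2660 × 0.318 = 846 ; 5142 × 0.369 = 1897 — total 2743
Band 2: 2616 × 0.976 = 2553
Band 3: 2660 × 0.964 = 2564
Band 4: 5142 × 0.974 = 5008
Band 5: 2428 × 0.941 = 2285
Band 6: 4967 × 0.947 = 4704
Band 7: 8901 × 0.967 + 10145 × 0.473 = 8607 + 4799 = 13406
Net migration: Band 5 + 240 → 2525; Band 6 − 180 → 4524
End of period: [2743, 2553, 2564, 5008, 2525, 4524, 13406]
Total after period 4: 2743 + 2553 + 2564 + 5008 + 2525 + 4524 + 13406 = 33323

33323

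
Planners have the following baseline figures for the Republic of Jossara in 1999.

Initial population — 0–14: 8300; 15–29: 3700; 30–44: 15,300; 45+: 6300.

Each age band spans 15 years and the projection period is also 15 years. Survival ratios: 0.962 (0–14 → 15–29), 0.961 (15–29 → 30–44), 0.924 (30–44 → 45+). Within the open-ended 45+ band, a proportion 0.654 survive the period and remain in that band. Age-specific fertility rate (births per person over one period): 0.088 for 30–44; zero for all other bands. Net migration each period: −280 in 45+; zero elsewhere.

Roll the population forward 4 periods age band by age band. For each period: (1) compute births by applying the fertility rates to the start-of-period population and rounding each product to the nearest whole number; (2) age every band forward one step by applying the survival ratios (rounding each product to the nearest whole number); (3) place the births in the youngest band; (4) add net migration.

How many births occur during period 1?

Numbering the bands 1..4 from youngest to oldest:
[period 1]
Births: 15300 × 0.088 = 1346
Band 2: 8300 × 0.962 = 7985
Band 3: 3700 × 0.961 = 3556
Band 4: 15300 × 0.924 + 6300 × 0.654 = 14137 + 4120 = 18257
Net migration: Band 4 − 280 → 17977
End of period: [1346, 7985, 3556, 17977]

1346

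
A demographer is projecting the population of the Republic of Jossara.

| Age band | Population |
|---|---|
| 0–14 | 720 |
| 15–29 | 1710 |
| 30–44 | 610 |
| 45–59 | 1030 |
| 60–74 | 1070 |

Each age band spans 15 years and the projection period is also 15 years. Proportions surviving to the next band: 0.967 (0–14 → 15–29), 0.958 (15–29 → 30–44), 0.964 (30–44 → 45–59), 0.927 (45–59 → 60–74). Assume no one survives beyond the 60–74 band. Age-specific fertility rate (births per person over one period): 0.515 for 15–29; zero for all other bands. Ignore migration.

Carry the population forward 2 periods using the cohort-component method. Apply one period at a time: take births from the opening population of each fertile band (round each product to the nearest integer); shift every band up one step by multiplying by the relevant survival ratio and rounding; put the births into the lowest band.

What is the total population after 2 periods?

4001

Period 1:
Births: 1710 × 0.515 = 881
15–29: 720 × 0.967 = 696
30–44: 1710 × 0.958 = 1638
45–59: 610 × 0.964 = 588
60–74: 1030 × 0.927 = 955
→ [881, 696, 1638, 588, 955]
Period 2:
Births: 696 × 0.515 = 358
15–29: 881 × 0.967 = 852
30–44: 696 × 0.958 = 667
45–59: 1638 × 0.964 = 1579
60–74: 588 × 0.927 = 545
→ [358, 852, 667, 1579, 545]
Total after period 2: 358 + 852 + 667 + 1579 + 545 = 4001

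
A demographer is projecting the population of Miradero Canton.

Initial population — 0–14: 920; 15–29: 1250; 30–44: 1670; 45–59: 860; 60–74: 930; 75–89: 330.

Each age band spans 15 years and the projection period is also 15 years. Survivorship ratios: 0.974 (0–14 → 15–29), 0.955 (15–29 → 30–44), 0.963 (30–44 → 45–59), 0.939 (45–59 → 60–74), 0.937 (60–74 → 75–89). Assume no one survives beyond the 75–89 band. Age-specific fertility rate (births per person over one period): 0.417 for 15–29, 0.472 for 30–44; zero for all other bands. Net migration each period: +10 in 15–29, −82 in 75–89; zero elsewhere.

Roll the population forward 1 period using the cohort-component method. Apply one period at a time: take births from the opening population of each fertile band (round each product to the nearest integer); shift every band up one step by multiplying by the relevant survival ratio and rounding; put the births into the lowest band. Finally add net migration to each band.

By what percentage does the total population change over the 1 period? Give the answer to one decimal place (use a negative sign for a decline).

11.0

[period 1]
Births: 1250 × 0.417 = 521, 1670 × 0.472 = 788 ⇒ total 1309
15–29: 920 × 0.974 = 896
30–44: 1250 × 0.955 = 1194
45–59: 1670 × 0.963 = 1608
60–74: 860 × 0.939 = 808
75–89: 930 × 0.937 = 871
Net migration: 15–29 + 10 → 906; 75–89 − 82 → 789
Giving 1309 / 906 / 1194 / 1608 / 808 / 789.
Total: 5960 → 6614; change = 654; percentage change = 11.0%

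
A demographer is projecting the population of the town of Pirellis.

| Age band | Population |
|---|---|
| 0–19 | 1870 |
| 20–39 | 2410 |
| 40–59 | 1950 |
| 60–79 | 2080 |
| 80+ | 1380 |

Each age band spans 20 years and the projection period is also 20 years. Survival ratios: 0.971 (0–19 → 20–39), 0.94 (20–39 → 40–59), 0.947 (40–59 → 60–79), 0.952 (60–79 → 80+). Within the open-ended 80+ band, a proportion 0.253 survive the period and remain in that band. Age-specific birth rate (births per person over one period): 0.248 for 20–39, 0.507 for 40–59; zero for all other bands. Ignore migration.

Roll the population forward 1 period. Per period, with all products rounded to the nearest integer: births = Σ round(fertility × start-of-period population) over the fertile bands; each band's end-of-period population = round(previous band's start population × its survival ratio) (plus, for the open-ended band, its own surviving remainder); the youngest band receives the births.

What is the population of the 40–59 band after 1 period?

[period 1]
Births: 2410 × 0.248 = 598, 1950 × 0.507 = 989 — total 1587
20–39: 1870 × 0.971 = 1816
40–59: 2410 × 0.94 = 2265
60–79: 1950 × 0.947 = 1847
80+: 2080 × 0.952 + 1380 × 0.253 = 1980 + 349 = 2329
→ [1587, 1816, 2265, 1847, 2329]

2265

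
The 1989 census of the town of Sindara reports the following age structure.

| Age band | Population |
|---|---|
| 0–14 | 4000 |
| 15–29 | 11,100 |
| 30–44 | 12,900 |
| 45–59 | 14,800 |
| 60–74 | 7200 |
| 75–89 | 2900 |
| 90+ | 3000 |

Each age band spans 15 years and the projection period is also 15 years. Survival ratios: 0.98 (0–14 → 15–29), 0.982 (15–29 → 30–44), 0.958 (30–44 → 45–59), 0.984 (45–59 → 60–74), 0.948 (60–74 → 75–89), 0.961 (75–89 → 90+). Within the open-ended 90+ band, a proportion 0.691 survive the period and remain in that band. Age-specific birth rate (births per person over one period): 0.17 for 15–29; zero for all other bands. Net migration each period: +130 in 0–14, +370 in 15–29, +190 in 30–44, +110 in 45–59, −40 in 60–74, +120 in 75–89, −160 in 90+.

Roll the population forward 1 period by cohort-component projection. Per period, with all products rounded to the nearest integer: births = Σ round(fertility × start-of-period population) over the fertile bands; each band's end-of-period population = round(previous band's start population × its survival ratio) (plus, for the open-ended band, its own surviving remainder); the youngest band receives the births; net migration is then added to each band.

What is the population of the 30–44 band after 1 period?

Call the groups 1 to 7, youngest first.
After projecting period 1:
Births: 11100 × 0.17 = 1887
Group 2: 4000 × 0.98 = 3920
Group 3: 11100 × 0.982 = 10900
Group 4: 12900 × 0.958 = 12358
Group 5: 14800 × 0.984 = 14563
Group 6: 7200 × 0.948 = 6826
Group 7: 2900 × 0.961 + 3000 × 0.691 = 2787 + 2073 = 4860
Net migration: Group 1 + 130 → 2017; Group 2 + 370 → 4290; Group 3 + 190 → 11090; Group 4 + 110 → 12468; Group 5 − 40 → 14523; Group 6 + 120 → 6946; Group 7 − 160 → 4700
Giving 2017 / 4290 / 11090 / 12468 / 14523 / 6946 / 4700.

11090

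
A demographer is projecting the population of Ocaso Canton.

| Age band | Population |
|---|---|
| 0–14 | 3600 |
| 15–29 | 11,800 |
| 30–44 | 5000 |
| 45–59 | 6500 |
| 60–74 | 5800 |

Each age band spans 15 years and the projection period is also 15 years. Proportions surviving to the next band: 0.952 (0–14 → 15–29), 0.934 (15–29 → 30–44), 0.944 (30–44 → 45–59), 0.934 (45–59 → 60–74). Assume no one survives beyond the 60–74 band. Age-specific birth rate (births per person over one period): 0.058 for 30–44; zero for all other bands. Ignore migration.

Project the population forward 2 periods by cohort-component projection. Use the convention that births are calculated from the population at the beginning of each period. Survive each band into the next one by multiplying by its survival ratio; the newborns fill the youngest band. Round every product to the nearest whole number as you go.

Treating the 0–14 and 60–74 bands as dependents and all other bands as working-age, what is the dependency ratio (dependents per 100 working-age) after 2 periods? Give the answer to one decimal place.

(Groups numbered youngest = 1 to oldest = 5.)
Period 1:
Births: 5000 × 0.058 = 290
Group 2: 3600 × 0.952 = 3427
Group 3: 11800 × 0.934 = 11021
Group 4: 5000 × 0.944 = 4720
Group 5: 6500 × 0.934 = 6071
→ [290, 3427, 11021, 4720, 6071]
Period 2:
Births: 11021 × 0.058 = 639
Group 2: 290 × 0.952 = 276
Group 3: 3427 × 0.934 = 3201
Group 4: 11021 × 0.944 = 10404
Group 5: 4720 × 0.934 = 4408
→ [639, 276, 3201, 10404, 4408]
Dependents (band 0–14 + band 60–74) = 639 + 4408 = 5047; working-age = 13881; ratio = 5047/13881 × 100 = 36.4

36.4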